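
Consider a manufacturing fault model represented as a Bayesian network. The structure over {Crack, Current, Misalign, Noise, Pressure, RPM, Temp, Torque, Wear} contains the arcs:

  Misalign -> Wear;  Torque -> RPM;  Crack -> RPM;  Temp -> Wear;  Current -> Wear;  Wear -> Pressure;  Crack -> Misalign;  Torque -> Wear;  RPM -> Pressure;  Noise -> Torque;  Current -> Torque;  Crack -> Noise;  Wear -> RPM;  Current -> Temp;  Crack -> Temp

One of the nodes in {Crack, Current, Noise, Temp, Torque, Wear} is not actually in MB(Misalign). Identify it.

Misalign's parents: Crack.
Children of Misalign: Wear.
Co-parents of Misalign (other parents of its children):
  Wear: Current, Temp, Torque
MB(Misalign) = {Crack, Current, Temp, Torque, Wear}.
Noise is neither a parent, child, nor co-parent of Misalign, so it does not belong.

Noise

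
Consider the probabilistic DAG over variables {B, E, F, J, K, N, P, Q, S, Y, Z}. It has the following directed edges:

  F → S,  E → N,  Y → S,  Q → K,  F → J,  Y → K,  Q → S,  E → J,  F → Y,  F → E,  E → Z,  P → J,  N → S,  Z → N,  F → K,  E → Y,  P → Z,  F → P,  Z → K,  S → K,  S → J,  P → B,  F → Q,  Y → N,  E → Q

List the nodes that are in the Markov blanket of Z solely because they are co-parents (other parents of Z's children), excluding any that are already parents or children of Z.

Children of Z: K, N.
  N also has parents E, Y.
  K also has parents F, Q, S, Y.
Excluding nodes already adjacent to Z (E, K, N, P), the co-parent-only contribution is {F, Q, S, Y}.

{F, Q, S, Y}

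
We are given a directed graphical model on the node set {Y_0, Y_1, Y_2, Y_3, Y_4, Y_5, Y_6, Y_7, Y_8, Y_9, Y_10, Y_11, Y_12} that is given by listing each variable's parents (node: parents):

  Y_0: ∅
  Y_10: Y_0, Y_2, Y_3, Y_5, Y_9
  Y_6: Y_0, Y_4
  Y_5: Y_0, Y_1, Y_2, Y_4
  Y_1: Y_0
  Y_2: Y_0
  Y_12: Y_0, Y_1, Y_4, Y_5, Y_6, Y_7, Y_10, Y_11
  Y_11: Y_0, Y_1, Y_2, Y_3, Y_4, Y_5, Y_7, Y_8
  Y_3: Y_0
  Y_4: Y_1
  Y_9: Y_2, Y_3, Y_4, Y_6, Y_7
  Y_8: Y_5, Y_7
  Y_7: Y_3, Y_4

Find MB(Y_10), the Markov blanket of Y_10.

{Y_0, Y_1, Y_2, Y_3, Y_4, Y_5, Y_6, Y_7, Y_9, Y_11, Y_12}

By definition, MB(Y_10) is built from Y_10's parents, Y_10's children, and the co-parents of Y_10.
Y_10's children: Y_12.
Y_10 has parents Y_0, Y_2, Y_3, Y_5, Y_9.
For each child, the remaining parents (spouses of Y_10):
  Y_12 also has parents Y_0, Y_1, Y_4, Y_5, Y_6, Y_7, Y_11.
Taking the union gives {Y_0, Y_1, Y_2, Y_3, Y_4, Y_5, Y_6, Y_7, Y_9, Y_11, Y_12}.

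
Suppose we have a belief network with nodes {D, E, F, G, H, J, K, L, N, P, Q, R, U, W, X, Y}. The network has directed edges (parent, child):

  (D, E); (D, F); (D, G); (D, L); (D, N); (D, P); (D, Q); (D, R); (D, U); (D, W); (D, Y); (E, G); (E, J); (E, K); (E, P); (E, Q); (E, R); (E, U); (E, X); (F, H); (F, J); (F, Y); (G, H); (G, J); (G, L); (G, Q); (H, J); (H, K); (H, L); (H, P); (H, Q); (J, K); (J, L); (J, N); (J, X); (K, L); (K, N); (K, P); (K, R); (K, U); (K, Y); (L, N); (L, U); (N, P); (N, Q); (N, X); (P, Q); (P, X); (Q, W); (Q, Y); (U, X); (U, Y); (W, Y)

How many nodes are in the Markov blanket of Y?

Parents of Y: D, F, K, Q, U, W.
Children of Y: none.
With no children, Y has no spouses; the co-parent set is empty.
MB(Y) = {D, F, K, Q, U, W}, which has 6 nodes.

6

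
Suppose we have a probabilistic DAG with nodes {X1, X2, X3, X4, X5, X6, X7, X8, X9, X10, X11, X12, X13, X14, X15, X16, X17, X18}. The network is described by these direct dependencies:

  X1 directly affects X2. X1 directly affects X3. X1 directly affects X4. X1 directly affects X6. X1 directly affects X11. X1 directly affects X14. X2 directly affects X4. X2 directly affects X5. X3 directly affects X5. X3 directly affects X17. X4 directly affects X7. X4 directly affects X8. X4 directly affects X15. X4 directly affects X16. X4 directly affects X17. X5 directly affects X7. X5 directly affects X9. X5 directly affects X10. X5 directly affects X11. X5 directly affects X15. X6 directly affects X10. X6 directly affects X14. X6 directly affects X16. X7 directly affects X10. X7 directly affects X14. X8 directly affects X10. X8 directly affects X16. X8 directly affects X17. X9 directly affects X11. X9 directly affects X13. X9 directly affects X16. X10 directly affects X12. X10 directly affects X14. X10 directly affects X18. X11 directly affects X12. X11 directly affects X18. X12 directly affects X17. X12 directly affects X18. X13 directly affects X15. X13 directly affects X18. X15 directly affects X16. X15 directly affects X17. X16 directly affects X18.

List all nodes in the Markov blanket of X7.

The Markov blanket of a node is its parents, its children, and the other parents of its children.
X7 has parents X4, X5.
X7's children: X10, X14.
Co-parents of X7 (other parents of its children):
  X10 also has parents X5, X6, X8.
  parents(X14) \ {X7} = {X1, X6, X10}.
Union: {X4, X5} ∪ {X10, X14} ∪ {X1, X5, X6, X8, X10} = {X1, X4, X5, X6, X8, X10, X14}.

{X1, X4, X5, X6, X8, X10, X14}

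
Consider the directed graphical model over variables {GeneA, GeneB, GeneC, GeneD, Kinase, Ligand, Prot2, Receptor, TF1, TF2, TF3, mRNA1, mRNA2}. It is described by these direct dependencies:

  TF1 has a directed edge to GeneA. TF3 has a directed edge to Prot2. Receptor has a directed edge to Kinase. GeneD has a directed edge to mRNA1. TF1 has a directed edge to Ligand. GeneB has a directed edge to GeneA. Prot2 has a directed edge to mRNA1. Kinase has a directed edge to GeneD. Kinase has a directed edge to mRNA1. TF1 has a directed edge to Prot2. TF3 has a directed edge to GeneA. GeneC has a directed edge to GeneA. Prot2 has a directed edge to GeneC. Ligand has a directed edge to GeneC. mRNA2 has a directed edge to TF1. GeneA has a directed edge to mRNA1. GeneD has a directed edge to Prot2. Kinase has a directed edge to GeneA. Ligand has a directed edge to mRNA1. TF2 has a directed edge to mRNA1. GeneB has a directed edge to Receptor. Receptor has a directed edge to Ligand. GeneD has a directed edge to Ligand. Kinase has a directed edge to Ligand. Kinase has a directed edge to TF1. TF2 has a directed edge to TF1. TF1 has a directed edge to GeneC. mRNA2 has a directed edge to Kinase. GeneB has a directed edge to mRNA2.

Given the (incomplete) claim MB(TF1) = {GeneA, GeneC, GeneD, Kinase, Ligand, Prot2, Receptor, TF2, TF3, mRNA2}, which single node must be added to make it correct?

By definition, MB(TF1) is built from TF1's parents, TF1's children, and the co-parents of TF1.
Pa(TF1) = {Kinase, TF2, mRNA2}.
TF1 has children GeneA, GeneC, Ligand, Prot2.
For each child, the remaining parents (spouses of TF1):
  Ligand: GeneD, Kinase, Receptor
  Prot2: GeneD, TF3
  GeneC: Ligand, Prot2
  GeneA: GeneB, GeneC, Kinase, TF3
MB(TF1) = {GeneA, GeneB, GeneC, GeneD, Kinase, Ligand, Prot2, Receptor, TF2, TF3, mRNA2}.
Comparing with the claimed set, GeneB is missing.

GeneB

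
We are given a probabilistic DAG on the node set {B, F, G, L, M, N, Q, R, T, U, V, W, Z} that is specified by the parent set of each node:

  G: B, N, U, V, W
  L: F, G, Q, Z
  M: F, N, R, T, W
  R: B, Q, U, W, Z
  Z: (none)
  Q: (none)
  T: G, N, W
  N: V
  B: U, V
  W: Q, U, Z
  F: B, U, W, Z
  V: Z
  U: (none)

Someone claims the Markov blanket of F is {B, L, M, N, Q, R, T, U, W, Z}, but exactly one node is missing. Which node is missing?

F's parents: B, U, W, Z.
F has children L, M.
For each child, the remaining parents (spouses of F):
  L's other parents are G, Q, Z.
  M also has parents N, R, T, W.
MB(F) = {B, G, L, M, N, Q, R, T, U, W, Z}.
Comparing with the claimed set, G is missing.

G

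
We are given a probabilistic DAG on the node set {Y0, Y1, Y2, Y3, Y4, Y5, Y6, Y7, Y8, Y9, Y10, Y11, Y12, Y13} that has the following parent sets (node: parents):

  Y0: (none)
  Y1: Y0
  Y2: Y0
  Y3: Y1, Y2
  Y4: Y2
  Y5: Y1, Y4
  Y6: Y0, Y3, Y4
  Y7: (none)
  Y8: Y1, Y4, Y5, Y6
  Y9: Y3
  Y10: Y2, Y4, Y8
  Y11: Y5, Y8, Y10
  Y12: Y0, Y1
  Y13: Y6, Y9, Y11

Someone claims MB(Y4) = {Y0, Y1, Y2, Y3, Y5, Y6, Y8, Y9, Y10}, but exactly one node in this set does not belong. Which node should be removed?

Y9

By definition, MB(Y4) is built from Y4's parents, Y4's children, and the co-parents of Y4.
Pa(Y4) = {Y2}.
Y4's children: Y5, Y6, Y8, Y10.
Co-parents of Y4 (other parents of its children):
  parents(Y5) \ {Y4} = {Y1}.
  Y6 also has parents Y0, Y3.
  Y8's other parents are Y1, Y5, Y6.
  Y10 also has parents Y2, Y8.
MB(Y4) = {Y0, Y1, Y2, Y3, Y5, Y6, Y8, Y10}.
Y9 is neither a parent, child, nor co-parent of Y4, so it does not belong.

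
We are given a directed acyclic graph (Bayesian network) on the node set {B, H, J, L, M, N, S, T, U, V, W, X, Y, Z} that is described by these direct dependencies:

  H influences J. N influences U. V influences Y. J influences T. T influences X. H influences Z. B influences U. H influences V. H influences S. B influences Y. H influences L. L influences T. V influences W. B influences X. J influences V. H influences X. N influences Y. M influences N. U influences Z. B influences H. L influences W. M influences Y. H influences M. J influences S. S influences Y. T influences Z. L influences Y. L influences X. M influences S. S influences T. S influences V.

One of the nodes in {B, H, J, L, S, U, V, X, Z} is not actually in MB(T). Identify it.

T has parents J, L, S.
Children of T: X, Z.
For each child, the remaining parents (spouses of T):
  X: B, H, L
  Z: H, U
MB(T) = {B, H, J, L, S, U, X, Z}.
V is neither a parent, child, nor co-parent of T, so it does not belong.

V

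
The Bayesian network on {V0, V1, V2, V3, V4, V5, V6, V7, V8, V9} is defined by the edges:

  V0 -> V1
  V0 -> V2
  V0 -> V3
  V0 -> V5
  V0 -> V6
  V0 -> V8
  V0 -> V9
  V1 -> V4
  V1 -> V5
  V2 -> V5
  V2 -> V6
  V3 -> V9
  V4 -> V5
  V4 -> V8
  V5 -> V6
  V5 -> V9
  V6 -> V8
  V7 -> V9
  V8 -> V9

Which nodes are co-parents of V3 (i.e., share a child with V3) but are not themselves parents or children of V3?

Children of V3: V9.
  V9: V0, V5, V7, V8
Excluding nodes already adjacent to V3 (V0, V9), the co-parent-only contribution is {V5, V7, V8}.

{V5, V7, V8}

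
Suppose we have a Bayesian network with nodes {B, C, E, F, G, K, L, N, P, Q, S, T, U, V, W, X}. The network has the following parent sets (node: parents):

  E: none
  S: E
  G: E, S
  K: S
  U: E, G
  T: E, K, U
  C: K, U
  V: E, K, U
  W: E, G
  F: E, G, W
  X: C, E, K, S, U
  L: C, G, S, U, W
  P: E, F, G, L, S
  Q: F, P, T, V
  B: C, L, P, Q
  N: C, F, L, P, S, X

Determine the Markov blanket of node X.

{C, E, F, K, L, N, P, S, U}

Ch(X) = {N}.
X's parents: C, E, K, S, U.
Parents of each child, excluding X:
  N's other parents are C, F, L, P, S.
So the Markov blanket of X is {C, E, F, K, L, N, P, S, U}.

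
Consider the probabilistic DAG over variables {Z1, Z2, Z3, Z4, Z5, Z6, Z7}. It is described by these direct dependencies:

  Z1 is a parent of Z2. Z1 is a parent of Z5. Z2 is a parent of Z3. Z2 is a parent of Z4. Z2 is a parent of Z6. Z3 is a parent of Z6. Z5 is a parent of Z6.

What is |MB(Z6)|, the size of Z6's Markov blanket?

3

Z6 has parents Z2, Z3, Z5.
Z6's children: none.
Z6 has no children, so there are no co-parents.
MB(Z6) = {Z2, Z3, Z5}, which has 3 nodes.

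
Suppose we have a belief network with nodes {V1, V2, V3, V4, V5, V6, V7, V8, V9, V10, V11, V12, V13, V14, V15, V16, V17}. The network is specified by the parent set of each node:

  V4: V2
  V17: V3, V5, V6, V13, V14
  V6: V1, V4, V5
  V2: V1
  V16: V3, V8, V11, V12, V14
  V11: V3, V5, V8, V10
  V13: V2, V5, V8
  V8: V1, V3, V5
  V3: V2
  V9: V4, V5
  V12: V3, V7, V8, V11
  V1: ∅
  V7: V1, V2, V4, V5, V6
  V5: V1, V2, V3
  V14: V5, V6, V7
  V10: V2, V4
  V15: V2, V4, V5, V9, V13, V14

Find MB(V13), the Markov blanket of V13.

V13's children: V15, V17.
Parents of V13: V2, V5, V8.
Other parents of V13's children:
  V15's other parents are V2, V4, V5, V9, V14.
  parents(V17) \ {V13} = {V3, V5, V6, V14}.
So the Markov blanket of V13 is {V2, V3, V4, V5, V6, V8, V9, V14, V15, V17}.

{V2, V3, V4, V5, V6, V8, V9, V14, V15, V17}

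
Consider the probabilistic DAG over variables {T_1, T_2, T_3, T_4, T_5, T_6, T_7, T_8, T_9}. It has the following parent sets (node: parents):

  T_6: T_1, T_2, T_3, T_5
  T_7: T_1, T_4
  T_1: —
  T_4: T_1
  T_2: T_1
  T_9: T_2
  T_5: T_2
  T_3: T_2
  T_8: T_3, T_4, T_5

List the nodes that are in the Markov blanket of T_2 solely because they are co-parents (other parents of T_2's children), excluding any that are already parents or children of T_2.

{}

Children of T_2: T_3, T_5, T_6, T_9.
  T_3: no additional parents.
  T_5: no additional parents.
  parents(T_6) \ {T_2} = {T_1, T_3, T_5}.
  T_9 has no other parent.
Excluding nodes already adjacent to T_2 (T_1, T_3, T_5, T_6, T_9), the co-parent-only contribution is {}.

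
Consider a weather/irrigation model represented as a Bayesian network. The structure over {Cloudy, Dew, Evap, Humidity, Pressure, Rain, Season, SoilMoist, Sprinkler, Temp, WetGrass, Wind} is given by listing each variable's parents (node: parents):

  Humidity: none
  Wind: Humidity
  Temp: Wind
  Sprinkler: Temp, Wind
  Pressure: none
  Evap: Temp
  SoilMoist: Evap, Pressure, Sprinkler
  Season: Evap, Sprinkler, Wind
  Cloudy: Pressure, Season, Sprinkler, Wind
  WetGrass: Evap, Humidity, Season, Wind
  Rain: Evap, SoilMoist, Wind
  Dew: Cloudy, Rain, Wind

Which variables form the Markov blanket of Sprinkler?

{Cloudy, Evap, Pressure, Season, SoilMoist, Temp, Wind}

Sprinkler has parents Temp, Wind.
Sprinkler's children: Cloudy, Season, SoilMoist.
Co-parents of Sprinkler (other parents of its children):
  SoilMoist: Evap, Pressure
  Season: Evap, Wind
  Cloudy: Pressure, Season, Wind
MB(Sprinkler) = {Cloudy, Evap, Pressure, Season, SoilMoist, Temp, Wind}.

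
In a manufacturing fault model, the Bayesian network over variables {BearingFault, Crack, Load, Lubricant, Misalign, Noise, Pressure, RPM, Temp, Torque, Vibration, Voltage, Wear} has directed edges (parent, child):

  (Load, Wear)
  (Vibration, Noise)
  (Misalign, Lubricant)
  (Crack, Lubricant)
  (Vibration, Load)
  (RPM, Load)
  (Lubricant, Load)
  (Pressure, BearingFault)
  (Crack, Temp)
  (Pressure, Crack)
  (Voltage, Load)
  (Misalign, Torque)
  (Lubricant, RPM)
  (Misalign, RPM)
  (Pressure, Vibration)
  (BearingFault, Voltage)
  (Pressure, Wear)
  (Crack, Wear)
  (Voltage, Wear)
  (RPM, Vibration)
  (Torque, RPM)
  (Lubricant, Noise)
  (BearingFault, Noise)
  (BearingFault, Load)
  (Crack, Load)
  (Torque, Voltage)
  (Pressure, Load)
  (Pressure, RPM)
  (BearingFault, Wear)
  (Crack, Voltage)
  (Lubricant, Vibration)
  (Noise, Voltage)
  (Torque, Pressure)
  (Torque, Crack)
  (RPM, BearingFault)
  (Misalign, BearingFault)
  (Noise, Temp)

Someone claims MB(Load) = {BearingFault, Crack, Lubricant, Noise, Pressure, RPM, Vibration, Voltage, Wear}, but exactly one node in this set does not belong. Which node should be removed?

Noise

The Markov blanket of a node is its parents, its children, and the other parents of its children.
Pa(Load) = {BearingFault, Crack, Lubricant, Pressure, RPM, Vibration, Voltage}.
Ch(Load) = {Wear}.
For each child, the remaining parents (spouses of Load):
  Wear also has parents BearingFault, Crack, Pressure, Voltage.
MB(Load) = {BearingFault, Crack, Lubricant, Pressure, RPM, Vibration, Voltage, Wear}.
Noise is neither a parent, child, nor co-parent of Load, so it does not belong.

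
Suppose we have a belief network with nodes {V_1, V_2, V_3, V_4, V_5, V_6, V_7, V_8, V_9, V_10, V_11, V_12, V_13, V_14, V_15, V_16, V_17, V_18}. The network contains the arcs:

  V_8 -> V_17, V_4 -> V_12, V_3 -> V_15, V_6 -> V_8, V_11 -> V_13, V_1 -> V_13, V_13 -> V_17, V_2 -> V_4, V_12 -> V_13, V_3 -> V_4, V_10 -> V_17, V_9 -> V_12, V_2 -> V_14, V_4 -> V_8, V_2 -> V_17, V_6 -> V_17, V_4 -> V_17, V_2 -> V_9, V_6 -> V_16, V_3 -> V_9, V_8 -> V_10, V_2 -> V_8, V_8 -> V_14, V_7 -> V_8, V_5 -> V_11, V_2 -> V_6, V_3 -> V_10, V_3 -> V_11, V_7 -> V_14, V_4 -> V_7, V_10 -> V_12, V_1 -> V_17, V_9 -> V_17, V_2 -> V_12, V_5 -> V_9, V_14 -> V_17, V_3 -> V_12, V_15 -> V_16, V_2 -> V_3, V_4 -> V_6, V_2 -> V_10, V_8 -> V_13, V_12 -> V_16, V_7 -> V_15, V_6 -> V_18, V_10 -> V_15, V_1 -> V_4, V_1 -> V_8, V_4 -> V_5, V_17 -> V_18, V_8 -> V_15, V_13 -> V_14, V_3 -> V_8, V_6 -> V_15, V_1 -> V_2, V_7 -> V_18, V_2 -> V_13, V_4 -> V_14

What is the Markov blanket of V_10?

Parents of V_10: V_2, V_3, V_8.
V_10 has children V_12, V_15, V_17.
Parents of each child, excluding V_10:
  V_12's other parents are V_2, V_3, V_4, V_9.
  V_15's other parents are V_3, V_6, V_7, V_8.
  V_17 also has parents V_1, V_2, V_4, V_6, V_8, V_9, V_13, V_14.
So the Markov blanket of V_10 is {V_1, V_2, V_3, V_4, V_6, V_7, V_8, V_9, V_12, V_13, V_14, V_15, V_17}.

{V_1, V_2, V_3, V_4, V_6, V_7, V_8, V_9, V_12, V_13, V_14, V_15, V_17}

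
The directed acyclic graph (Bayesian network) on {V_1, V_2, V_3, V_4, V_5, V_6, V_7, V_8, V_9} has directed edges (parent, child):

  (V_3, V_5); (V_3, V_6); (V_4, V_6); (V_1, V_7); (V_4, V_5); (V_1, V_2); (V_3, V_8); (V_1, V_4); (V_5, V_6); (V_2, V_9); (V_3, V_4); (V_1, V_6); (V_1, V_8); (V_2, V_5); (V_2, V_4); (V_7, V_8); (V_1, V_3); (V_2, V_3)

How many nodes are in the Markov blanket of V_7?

By definition, MB(V_7) is built from V_7's parents, V_7's children, and the co-parents of V_7.
Parents of V_7: V_1.
Children of V_7: V_8.
Parents of each child, excluding V_7:
  V_8's other parents are V_1, V_3.
MB(V_7) = {V_1, V_3, V_8}, which has 3 nodes.

3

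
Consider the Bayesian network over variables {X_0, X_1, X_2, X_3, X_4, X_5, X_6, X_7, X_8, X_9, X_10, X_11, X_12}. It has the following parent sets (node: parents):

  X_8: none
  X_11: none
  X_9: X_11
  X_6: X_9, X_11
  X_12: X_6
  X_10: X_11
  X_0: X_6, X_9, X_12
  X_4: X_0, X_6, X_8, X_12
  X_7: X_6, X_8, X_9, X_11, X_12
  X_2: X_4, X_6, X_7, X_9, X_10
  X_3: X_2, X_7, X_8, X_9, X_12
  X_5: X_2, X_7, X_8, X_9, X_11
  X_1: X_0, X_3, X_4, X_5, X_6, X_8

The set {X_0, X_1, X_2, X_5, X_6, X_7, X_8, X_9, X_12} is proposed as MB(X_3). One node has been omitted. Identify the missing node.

X_4

By definition, MB(X_3) is built from X_3's parents, X_3's children, and the co-parents of X_3.
Pa(X_3) = {X_2, X_7, X_8, X_9, X_12}.
X_3 has child X_1.
Co-parents of X_3 (other parents of its children):
  X_1 also has parents X_0, X_4, X_5, X_6, X_8.
MB(X_3) = {X_0, X_1, X_2, X_4, X_5, X_6, X_7, X_8, X_9, X_12}.
Comparing with the claimed set, X_4 is missing.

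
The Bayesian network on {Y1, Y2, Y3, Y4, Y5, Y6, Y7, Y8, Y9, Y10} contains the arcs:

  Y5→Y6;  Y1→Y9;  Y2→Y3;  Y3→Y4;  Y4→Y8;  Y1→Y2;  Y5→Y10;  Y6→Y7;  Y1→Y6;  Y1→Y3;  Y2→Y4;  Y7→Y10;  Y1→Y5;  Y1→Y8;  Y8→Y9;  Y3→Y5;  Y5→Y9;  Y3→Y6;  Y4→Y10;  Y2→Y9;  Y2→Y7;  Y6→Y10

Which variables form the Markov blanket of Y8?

Recall MB(v) = parents ∪ children ∪ spouses, where spouses are the other parents of v's children.
Y8's parents: Y1, Y4.
Y8 has child Y9.
Other parents of Y8's children:
  Y9: Y1, Y2, Y5
Taking the union gives {Y1, Y2, Y4, Y5, Y9}.

{Y1, Y2, Y4, Y5, Y9}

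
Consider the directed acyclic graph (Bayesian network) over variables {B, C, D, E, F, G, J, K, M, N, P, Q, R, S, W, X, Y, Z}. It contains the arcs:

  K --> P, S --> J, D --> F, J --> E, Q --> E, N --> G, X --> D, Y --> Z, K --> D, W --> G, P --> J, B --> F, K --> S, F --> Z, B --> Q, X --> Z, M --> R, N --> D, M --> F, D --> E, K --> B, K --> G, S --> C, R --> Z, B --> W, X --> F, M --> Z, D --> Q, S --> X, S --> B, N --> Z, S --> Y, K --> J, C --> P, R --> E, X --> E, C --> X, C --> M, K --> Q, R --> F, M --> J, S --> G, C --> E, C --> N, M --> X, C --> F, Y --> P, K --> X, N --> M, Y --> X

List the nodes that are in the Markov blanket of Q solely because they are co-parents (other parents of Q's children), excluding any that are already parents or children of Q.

Children of Q: E.
  E's other parents are C, D, J, R, X.
Excluding nodes already adjacent to Q (B, D, E, K), the co-parent-only contribution is {C, J, R, X}.

{C, J, R, X}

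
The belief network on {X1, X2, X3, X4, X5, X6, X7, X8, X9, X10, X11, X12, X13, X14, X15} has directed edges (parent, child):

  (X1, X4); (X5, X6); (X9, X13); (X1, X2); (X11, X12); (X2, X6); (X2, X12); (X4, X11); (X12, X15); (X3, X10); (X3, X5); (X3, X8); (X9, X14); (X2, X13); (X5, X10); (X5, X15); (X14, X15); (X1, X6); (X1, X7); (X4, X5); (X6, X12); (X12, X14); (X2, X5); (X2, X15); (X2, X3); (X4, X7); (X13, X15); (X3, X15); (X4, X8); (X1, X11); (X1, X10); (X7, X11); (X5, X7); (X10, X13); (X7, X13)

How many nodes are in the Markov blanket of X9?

6

X9 has no parents.
X9 has children X13, X14.
Co-parents of X9 (other parents of its children):
  X13's other parents are X2, X7, X10.
  X14's other parent is X12.
MB(X9) = {X2, X7, X10, X12, X13, X14}, which has 6 nodes.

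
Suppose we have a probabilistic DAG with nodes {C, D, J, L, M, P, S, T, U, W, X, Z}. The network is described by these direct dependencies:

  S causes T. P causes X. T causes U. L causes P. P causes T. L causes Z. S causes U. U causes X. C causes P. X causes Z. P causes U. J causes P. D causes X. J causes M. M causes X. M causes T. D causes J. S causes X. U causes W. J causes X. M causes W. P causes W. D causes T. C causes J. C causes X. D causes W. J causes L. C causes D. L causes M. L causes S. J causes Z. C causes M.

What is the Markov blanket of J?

Parents of J: C, D.
J has children L, M, P, X, Z.
For each child, the remaining parents (spouses of J):
  L: —
  M: C, L
  P: C, L
  X: C, D, M, P, S, U
  Z: L, X
MB(J) = {C, D, L, M, P, S, U, X, Z}.

{C, D, L, M, P, S, U, X, Z}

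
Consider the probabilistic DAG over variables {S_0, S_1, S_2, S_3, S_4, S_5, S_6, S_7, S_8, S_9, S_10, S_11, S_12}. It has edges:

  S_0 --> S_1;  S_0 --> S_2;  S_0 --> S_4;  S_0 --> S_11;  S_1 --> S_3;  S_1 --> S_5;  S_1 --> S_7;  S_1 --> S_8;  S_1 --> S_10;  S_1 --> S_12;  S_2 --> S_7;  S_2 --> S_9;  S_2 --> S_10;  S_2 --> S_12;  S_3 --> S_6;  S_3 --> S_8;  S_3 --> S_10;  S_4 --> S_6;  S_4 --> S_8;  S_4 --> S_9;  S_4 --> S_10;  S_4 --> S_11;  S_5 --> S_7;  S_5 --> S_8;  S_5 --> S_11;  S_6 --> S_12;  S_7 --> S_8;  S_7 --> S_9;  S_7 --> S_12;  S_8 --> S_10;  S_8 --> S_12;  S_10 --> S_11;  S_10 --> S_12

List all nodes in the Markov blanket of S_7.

{S_1, S_2, S_3, S_4, S_5, S_6, S_8, S_9, S_10, S_12}

S_7's parents: S_1, S_2, S_5.
Children of S_7: S_8, S_9, S_12.
For each child, the remaining parents (spouses of S_7):
  parents(S_8) \ {S_7} = {S_1, S_3, S_4, S_5}.
  S_9's other parents are S_2, S_4.
  S_12's other parents are S_1, S_2, S_6, S_8, S_10.
So the Markov blanket of S_7 is {S_1, S_2, S_3, S_4, S_5, S_6, S_8, S_9, S_10, S_12}.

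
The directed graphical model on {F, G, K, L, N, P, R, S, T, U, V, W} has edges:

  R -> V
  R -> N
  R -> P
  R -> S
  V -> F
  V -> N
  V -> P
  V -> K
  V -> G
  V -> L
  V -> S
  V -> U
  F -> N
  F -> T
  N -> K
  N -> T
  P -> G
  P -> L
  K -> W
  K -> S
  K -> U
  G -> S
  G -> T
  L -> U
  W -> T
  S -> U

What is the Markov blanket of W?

{F, G, K, N, T}

A node's Markov blanket = Pa ∪ Ch ∪ (parents of Ch other than the node itself).
Pa(W) = {K}.
W's children: T.
Other parents of W's children:
  T: F, G, N
Taking the union gives {F, G, K, N, T}.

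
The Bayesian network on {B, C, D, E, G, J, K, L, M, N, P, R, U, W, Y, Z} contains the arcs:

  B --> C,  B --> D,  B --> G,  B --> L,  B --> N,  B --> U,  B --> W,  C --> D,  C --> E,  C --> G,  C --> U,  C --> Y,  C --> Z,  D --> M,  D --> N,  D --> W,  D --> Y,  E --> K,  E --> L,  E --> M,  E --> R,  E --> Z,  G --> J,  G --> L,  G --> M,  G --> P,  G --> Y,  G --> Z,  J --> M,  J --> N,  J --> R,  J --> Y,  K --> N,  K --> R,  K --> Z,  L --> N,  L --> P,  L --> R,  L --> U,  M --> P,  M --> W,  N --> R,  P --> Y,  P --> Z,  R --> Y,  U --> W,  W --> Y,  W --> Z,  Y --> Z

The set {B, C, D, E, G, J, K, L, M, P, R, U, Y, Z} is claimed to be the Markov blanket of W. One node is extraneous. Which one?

W's children: Y, Z.
W's parents: B, D, M, U.
Co-parents of W (other parents of its children):
  Y also has parents C, D, G, J, P, R.
  Z also has parents C, E, G, K, P, Y.
MB(W) = {B, C, D, E, G, J, K, M, P, R, U, Y, Z}.
L is neither a parent, child, nor co-parent of W, so it does not belong.

L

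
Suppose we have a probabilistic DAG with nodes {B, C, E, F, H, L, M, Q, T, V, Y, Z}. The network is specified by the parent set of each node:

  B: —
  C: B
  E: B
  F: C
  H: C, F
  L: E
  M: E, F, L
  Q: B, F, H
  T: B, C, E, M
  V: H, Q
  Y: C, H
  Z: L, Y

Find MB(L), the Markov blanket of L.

Recall MB(v) = parents ∪ children ∪ spouses, where spouses are the other parents of v's children.
Ch(L) = {M, Z}.
L has parent E.
Parents of each child, excluding L:
  M: E, F
  Z: Y
MB(L) = {E, F, M, Y, Z}.

{E, F, M, Y, Z}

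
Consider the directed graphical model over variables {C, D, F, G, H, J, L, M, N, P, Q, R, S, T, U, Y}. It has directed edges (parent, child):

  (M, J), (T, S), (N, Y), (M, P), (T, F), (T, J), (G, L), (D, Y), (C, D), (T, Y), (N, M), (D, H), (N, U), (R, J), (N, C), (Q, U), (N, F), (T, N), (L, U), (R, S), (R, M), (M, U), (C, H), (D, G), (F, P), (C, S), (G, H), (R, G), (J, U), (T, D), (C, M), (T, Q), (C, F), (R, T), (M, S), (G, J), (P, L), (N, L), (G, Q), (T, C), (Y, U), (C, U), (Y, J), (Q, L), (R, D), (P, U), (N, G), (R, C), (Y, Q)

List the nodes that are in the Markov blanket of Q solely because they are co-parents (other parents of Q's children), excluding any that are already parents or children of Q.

{C, J, M, N, P}

Children of Q: L, U.
  parents(L) \ {Q} = {G, N, P}.
  U's other parents are C, J, L, M, N, P, Y.
Excluding nodes already adjacent to Q (G, L, T, U, Y), the co-parent-only contribution is {C, J, M, N, P}.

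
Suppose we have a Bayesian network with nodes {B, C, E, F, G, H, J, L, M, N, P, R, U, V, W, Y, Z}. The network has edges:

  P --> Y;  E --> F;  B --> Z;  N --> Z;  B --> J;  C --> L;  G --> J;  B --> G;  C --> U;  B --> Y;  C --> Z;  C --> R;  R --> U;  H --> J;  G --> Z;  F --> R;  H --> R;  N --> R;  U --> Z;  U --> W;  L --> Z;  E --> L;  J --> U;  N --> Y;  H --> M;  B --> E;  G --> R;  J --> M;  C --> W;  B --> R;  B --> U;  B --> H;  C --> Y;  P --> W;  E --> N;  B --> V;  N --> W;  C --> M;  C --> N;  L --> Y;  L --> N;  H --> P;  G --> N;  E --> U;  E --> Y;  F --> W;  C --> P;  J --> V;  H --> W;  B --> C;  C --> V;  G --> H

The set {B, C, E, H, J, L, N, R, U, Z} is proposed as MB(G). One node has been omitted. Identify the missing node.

The Markov blanket of a node is its parents, its children, and the other parents of its children.
Ch(G) = {H, J, N, R, Z}.
G's parents: B.
Other parents of G's children:
  parents(H) \ {G} = {B}.
  J also has parents B, H.
  parents(N) \ {G} = {C, E, L}.
  R also has parents B, C, F, H, N.
  parents(Z) \ {G} = {B, C, L, N, U}.
MB(G) = {B, C, E, F, H, J, L, N, R, U, Z}.
Comparing with the claimed set, F is missing.

F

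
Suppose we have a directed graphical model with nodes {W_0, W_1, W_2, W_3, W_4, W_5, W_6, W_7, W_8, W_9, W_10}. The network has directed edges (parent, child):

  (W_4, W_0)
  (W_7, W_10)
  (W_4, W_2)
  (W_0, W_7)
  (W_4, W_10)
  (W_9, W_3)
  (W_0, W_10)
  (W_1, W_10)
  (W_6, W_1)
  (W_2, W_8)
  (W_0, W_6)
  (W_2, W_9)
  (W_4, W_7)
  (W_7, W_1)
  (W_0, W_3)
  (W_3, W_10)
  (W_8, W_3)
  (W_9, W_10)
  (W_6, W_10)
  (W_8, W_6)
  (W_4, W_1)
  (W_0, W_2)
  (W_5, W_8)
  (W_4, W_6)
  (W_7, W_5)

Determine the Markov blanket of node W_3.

The Markov blanket of a node is its parents, its children, and the other parents of its children.
Pa(W_3) = {W_0, W_8, W_9}.
W_3 has child W_10.
For each child, the remaining parents (spouses of W_3):
  W_10 also has parents W_0, W_1, W_4, W_6, W_7, W_9.
Taking the union gives {W_0, W_1, W_4, W_6, W_7, W_8, W_9, W_10}.

{W_0, W_1, W_4, W_6, W_7, W_8, W_9, W_10}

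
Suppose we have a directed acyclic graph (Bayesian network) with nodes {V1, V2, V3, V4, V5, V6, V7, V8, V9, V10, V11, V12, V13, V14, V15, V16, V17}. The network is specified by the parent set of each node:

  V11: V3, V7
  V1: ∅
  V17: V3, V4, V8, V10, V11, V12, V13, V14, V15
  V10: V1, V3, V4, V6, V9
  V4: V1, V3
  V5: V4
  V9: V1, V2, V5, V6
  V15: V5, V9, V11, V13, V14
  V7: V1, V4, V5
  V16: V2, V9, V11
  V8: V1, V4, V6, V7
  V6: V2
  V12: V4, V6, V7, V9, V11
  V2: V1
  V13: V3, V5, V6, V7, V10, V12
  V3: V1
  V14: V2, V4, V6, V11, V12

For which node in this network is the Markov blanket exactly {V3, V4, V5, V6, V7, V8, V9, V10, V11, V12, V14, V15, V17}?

The target node must have every member of {V3, V4, V5, V6, V7, V8, V9, V10, V11, V12, V14, V15, V17} as a parent, child, or co-parent, and no others.
Parents of V13: V3, V5, V6, V7, V10, V12; children: V15, V17; co-parents: V3, V4, V5, V8, V9, V10, V11, V12, V14, V15.
These exactly cover the given set, so the node is V13.

V13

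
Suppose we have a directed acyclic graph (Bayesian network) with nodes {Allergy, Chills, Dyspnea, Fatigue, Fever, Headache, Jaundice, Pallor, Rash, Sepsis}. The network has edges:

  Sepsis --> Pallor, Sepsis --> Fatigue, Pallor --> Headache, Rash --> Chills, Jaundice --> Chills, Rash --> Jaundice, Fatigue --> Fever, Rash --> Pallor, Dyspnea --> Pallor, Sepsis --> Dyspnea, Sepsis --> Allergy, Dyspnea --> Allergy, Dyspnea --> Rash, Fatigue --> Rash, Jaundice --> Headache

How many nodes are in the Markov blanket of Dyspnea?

Dyspnea's parents: Sepsis.
Dyspnea has children Allergy, Pallor, Rash.
Co-parents of Dyspnea (other parents of its children):
  Rash: Fatigue
  Pallor: Rash, Sepsis
  Allergy: Sepsis
MB(Dyspnea) = {Allergy, Fatigue, Pallor, Rash, Sepsis}, which has 5 nodes.

5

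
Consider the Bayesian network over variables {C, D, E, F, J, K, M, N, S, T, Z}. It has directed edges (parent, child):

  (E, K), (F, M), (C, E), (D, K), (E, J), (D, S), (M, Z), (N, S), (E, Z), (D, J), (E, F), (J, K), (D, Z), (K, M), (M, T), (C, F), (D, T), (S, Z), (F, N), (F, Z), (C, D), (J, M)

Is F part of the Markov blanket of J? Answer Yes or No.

Yes

F is a co-parent of J: both are parents of M.
So F ∈ MB(J).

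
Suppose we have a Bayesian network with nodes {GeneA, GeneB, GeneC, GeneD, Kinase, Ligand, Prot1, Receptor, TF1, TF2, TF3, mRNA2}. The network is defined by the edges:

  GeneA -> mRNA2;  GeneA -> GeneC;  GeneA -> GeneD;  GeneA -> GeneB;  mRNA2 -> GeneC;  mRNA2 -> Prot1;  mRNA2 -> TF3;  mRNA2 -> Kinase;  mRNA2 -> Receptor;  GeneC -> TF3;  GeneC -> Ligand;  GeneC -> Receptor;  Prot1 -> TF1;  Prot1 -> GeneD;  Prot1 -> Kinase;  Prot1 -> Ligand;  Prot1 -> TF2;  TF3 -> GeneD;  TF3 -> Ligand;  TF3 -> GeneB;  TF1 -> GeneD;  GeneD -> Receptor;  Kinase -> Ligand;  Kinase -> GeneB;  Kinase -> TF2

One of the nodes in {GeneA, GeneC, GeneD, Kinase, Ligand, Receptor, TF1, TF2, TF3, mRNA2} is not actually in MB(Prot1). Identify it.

Prot1 has parent mRNA2.
Ch(Prot1) = {GeneD, Kinase, Ligand, TF1, TF2}.
Other parents of Prot1's children:
  TF1 has no other parent.
  parents(GeneD) \ {Prot1} = {GeneA, TF1, TF3}.
  Kinase's other parent is mRNA2.
  parents(Ligand) \ {Prot1} = {GeneC, Kinase, TF3}.
  TF2's other parent is Kinase.
MB(Prot1) = {GeneA, GeneC, GeneD, Kinase, Ligand, TF1, TF2, TF3, mRNA2}.
Receptor is neither a parent, child, nor co-parent of Prot1, so it does not belong.

Receptor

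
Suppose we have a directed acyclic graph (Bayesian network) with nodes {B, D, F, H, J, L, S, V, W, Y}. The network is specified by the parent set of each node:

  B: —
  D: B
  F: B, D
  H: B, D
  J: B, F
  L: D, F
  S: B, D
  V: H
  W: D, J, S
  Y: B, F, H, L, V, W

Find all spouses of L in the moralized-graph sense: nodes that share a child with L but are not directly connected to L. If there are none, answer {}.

Children of L: Y.
  Y: B, F, H, V, W
Excluding nodes already adjacent to L (D, F, Y), the co-parent-only contribution is {B, H, V, W}.

{B, H, V, W}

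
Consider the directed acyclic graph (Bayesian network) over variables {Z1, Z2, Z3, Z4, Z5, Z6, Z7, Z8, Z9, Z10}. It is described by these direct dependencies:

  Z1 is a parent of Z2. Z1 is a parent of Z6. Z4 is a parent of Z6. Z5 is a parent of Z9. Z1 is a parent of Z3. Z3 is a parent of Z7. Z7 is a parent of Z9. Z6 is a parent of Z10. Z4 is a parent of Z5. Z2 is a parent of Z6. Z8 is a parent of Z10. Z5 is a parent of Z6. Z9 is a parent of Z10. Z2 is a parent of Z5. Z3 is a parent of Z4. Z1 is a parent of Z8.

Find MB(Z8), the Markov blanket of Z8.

Z8 has child Z10.
Parents of Z8: Z1.
For each child, the remaining parents (spouses of Z8):
  Z10's other parents are Z6, Z9.
Taking the union gives {Z1, Z6, Z9, Z10}.

{Z1, Z6, Z9, Z10}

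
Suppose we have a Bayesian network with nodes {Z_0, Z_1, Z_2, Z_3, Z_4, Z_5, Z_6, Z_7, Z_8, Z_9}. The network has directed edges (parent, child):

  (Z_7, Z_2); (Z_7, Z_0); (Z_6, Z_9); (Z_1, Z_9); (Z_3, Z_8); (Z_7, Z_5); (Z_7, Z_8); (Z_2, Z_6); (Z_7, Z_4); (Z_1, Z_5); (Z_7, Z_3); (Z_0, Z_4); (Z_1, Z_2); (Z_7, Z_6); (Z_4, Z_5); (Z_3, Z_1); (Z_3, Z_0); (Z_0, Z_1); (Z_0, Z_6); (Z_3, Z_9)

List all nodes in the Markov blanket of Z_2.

Pa(Z_2) = {Z_1, Z_7}.
Z_2 has child Z_6.
Co-parents of Z_2 (other parents of its children):
  Z_6's other parents are Z_0, Z_7.
Taking the union gives {Z_0, Z_1, Z_6, Z_7}.

{Z_0, Z_1, Z_6, Z_7}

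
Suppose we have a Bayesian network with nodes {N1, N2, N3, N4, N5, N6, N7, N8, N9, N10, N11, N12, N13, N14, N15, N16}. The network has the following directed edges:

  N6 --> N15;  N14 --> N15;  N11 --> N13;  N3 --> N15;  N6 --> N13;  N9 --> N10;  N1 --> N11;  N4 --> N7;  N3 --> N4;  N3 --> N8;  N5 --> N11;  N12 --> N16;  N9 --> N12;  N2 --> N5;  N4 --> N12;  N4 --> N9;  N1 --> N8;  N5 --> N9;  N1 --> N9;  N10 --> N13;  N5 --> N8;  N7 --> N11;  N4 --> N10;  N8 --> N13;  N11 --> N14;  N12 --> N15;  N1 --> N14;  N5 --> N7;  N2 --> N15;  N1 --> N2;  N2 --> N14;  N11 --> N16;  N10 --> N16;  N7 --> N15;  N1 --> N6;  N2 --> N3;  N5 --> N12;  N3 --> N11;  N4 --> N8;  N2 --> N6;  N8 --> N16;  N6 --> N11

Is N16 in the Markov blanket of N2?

The Markov blanket of a node is its parents, its children, and the other parents of its children.
Children of N2: N3, N5, N6, N14, N15.
Parents of N2: N1.
Other parents of N2's children:
  N3 has no other parent.
  N5: no additional parents.
  N6's other parent is N1.
  N14 also has parents N1, N11.
  N15 also has parents N3, N6, N7, N12, N14.
MB(N2) = {N1, N3, N5, N6, N7, N11, N12, N14, N15}; N16 is not in this set.

No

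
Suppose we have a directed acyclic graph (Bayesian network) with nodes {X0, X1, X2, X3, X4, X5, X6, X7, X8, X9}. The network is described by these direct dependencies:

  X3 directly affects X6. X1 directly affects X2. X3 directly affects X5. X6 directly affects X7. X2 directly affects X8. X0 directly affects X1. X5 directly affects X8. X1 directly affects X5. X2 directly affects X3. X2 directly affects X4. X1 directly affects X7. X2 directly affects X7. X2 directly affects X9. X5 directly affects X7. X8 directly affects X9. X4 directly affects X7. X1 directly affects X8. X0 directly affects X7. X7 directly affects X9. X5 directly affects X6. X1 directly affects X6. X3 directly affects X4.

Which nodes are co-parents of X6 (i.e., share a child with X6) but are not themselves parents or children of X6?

Children of X6: X7.
  X7: X0, X1, X2, X4, X5
Excluding nodes already adjacent to X6 (X1, X3, X5, X7), the co-parent-only contribution is {X0, X2, X4}.

{X0, X2, X4}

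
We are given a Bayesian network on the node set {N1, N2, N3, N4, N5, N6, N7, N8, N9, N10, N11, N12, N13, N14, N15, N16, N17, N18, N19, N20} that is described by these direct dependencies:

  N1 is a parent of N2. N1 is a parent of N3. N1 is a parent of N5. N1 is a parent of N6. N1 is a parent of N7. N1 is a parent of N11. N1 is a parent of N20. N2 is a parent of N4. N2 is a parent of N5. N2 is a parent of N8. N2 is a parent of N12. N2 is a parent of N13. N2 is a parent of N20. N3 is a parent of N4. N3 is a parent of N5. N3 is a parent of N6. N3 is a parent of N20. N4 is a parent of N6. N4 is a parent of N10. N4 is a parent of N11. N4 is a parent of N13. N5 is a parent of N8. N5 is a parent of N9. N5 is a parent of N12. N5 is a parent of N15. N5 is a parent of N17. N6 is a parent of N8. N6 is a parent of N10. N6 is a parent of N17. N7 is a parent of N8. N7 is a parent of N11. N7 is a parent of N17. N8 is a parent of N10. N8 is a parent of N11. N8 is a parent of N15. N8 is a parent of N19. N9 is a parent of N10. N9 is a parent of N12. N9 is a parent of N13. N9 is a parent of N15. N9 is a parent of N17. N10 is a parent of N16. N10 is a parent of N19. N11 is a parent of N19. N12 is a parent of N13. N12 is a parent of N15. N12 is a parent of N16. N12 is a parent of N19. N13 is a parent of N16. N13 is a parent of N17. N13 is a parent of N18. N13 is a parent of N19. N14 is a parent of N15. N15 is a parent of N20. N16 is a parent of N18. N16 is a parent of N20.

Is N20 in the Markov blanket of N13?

By definition, MB(N13) is built from N13's parents, N13's children, and the co-parents of N13.
N13 has parents N2, N4, N9, N12.
N13 has children N16, N17, N18, N19.
Parents of each child, excluding N13:
  N16 also has parents N10, N12.
  parents(N17) \ {N13} = {N5, N6, N7, N9}.
  N18 also has parent N16.
  N19 also has parents N8, N10, N11, N12.
MB(N13) = {N2, N4, N5, N6, N7, N8, N9, N10, N11, N12, N16, N17, N18, N19}; N20 is not in this set.

No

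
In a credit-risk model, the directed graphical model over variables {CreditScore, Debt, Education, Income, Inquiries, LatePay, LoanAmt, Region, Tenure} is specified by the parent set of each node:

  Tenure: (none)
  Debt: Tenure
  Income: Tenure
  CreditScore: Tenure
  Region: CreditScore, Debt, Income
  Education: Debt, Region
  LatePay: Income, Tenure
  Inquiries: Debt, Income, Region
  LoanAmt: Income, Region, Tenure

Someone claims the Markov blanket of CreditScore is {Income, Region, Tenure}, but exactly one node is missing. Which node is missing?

CreditScore's parents: Tenure.
Ch(CreditScore) = {Region}.
For each child, the remaining parents (spouses of CreditScore):
  Region's other parents are Debt, Income.
MB(CreditScore) = {Debt, Income, Region, Tenure}.
Comparing with the claimed set, Debt is missing.

Debt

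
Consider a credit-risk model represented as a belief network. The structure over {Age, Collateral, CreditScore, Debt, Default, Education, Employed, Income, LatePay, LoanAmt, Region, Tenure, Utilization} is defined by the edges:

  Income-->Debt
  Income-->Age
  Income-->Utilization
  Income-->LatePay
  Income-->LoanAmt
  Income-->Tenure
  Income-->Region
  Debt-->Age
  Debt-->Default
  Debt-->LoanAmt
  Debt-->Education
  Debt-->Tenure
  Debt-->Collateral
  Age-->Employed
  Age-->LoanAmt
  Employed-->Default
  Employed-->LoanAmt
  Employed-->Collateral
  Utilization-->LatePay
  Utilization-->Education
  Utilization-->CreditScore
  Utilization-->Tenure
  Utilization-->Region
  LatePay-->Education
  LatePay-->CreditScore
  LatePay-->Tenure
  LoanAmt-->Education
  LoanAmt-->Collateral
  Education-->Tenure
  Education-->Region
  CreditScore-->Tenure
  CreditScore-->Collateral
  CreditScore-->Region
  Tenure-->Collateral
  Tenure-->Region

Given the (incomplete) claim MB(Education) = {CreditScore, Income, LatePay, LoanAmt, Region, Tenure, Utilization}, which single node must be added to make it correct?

A node's Markov blanket = Pa ∪ Ch ∪ (parents of Ch other than the node itself).
Education has parents Debt, LatePay, LoanAmt, Utilization.
Ch(Education) = {Region, Tenure}.
Other parents of Education's children:
  Tenure: CreditScore, Debt, Income, LatePay, Utilization
  Region: CreditScore, Income, Tenure, Utilization
MB(Education) = {CreditScore, Debt, Income, LatePay, LoanAmt, Region, Tenure, Utilization}.
Comparing with the claimed set, Debt is missing.

Debt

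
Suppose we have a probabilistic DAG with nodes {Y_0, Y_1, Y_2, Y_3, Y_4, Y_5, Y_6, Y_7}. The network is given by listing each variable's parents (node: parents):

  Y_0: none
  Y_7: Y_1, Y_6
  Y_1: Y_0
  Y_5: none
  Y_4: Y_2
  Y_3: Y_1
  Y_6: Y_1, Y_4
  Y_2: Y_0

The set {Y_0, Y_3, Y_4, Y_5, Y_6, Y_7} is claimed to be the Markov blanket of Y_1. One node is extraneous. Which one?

Y_5

The Markov blanket of a node is its parents, its children, and the other parents of its children.
Y_1 has parent Y_0.
Ch(Y_1) = {Y_3, Y_6, Y_7}.
Parents of each child, excluding Y_1:
  Y_3: no additional parents.
  Y_6's other parent is Y_4.
  parents(Y_7) \ {Y_1} = {Y_6}.
MB(Y_1) = {Y_0, Y_3, Y_4, Y_6, Y_7}.
Y_5 is neither a parent, child, nor co-parent of Y_1, so it does not belong.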